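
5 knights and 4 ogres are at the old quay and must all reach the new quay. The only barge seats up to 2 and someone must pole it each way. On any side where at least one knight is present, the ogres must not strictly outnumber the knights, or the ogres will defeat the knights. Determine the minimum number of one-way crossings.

Counting alone: each trip to the new quay takes at most 2 across and each return brings at least 1 back, so after t trips out (and t−1 returns) at most 2t − (t−1) of the 9 are across; that first reaches 9 at t = 8, so at least 15 crossings are needed.
The plan below uses exactly 15 crossings, so it is optimal:
1. 2 ogres → the new quay.  (the old quay: 5K 2O; the new quay: 0K 2O)
2. 1 ogre ← the old quay.  (the old quay: 5K 3O; the new quay: 0K 1O)
3. 2 ogres → the new quay.  (the old quay: 5K 1O; the new quay: 0K 3O)
4. 1 ogre ← the old quay.  (the old quay: 5K 2O; the new quay: 0K 2O)
5. 2 knights → the new quay.  (the old quay: 3K 2O; the new quay: 2K 2O)
6. 1 ogre ← the old quay.  (the old quay: 3K 3O; the new quay: 2K 1O)
7. 1 knight and 1 ogre → the new quay.  (the old quay: 2K 2O; the new quay: 3K 2O)
8. 1 knight ← the old quay.  (the old quay: 3K 2O; the new quay: 2K 2O)
9. 1 knight and 1 ogre → the new quay.  (the old quay: 2K 1O; the new quay: 3K 3O)
10. 1 ogre ← the old quay.  (the old quay: 2K 2O; the new quay: 3K 2O)
11. 1 knight and 1 ogre → the new quay.  (the old quay: 1K 1O; the new quay: 4K 3O)
12. 1 knight ← the old quay.  (the old quay: 2K 1O; the new quay: 3K 3O)
13. 1 knight and 1 ogre → the new quay.  (the old quay: 1K 0O; the new quay: 4K 4O)
14. 1 ogre ← the old quay.  (the old quay: 1K 1O; the new quay: 4K 3O)
15. 1 knight and 1 ogre → the new quay.  (the old quay: 0K 0O; the new quay: 5K 4O)

15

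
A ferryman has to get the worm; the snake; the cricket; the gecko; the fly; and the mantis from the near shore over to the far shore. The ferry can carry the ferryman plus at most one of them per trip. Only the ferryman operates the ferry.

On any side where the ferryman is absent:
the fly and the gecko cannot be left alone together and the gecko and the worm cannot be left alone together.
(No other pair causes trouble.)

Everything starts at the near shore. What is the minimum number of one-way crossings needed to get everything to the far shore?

13

Counting alone: the ferryman can take at most 1 across per trip to the far shore, so moving all 6 needs at least 6 loaded trips out, with a return between consecutive ones — at least 11 crossings.
The safety rule pushes this higher. Following every safe sequence of crossings, the most of the 6 that can be at the far shore as the ferry arrives there on crossing 11 is 5 — never all 6.
So no plan with fewer than 13 crossings exists, and this one achieves 13:
1. Ferryman goes to the far shore with the gecko.  [the near shore: the cricket, the fly, the mantis, the snake, the worm | the far shore: the gecko]
2. Ferryman goes back to the near shore alone.  [the near shore: the cricket, the fly, the mantis, the snake, the worm | the far shore: the gecko]
3. Ferryman goes to the far shore with the worm.  [the near shore: the cricket, the fly, the mantis, the snake | the far shore: the gecko, the worm]
4. Ferryman goes back to the near shore with the gecko.  [the near shore: the cricket, the fly, the gecko, the mantis, the snake | the far shore: the worm]
5. Ferryman goes to the far shore with the fly.  [the near shore: the cricket, the gecko, the mantis, the snake | the far shore: the fly, the worm]
6. Ferryman goes back to the near shore alone.  [the near shore: the cricket, the gecko, the mantis, the snake | the far shore: the fly, the worm]
7. Ferryman goes to the far shore with the snake.  [the near shore: the cricket, the gecko, the mantis | the far shore: the fly, the snake, the worm]
8. Ferryman goes back to the near shore alone.  [the near shore: the cricket, the gecko, the mantis | the far shore: the fly, the snake, the worm]
9. Ferryman goes to the far shore with the cricket.  [the near shore: the gecko, the mantis | the far shore: the cricket, the fly, the snake, the worm]
10. Ferryman goes back to the near shore alone.  [the near shore: the gecko, the mantis | the far shore: the cricket, the fly, the snake, the worm]
11. Ferryman goes to the far shore with the mantis.  [the near shore: the gecko | the far shore: the cricket, the fly, the mantis, the snake, the worm]
12. Ferryman goes back to the near shore alone.  [the near shore: the gecko | the far shore: the cricket, the fly, the mantis, the snake, the worm]
13. Ferryman goes to the far shore with the gecko.  [the near shore: — | the far shore: the cricket, the fly, the gecko, the mantis, the snake, the worm]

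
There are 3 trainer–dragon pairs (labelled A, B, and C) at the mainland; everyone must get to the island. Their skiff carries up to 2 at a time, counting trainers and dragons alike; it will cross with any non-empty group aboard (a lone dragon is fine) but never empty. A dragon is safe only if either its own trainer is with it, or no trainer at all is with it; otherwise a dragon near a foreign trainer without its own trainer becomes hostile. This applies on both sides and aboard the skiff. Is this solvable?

1. dragon A and trainer A cross → the island.
2. trainer A crosses ← the mainland.
3. dragon B and dragon C cross → the island.
4. dragon A crosses ← the mainland.
5. trainer B and trainer C cross → the island.
6. dragon B and trainer B cross ← the mainland.
7. trainer A and trainer B cross → the island.
8. dragon C crosses ← the mainland.
9. dragon A and dragon B cross → the island.
10. trainer C crosses ← the mainland.
11. dragon C and trainer C cross → the island.

Yes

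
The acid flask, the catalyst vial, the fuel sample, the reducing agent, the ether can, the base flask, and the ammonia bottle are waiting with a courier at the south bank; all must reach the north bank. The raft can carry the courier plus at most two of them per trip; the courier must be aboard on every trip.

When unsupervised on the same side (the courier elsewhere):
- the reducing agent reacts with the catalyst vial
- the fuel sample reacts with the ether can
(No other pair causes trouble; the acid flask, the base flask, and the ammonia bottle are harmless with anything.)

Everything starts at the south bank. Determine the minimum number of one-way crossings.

7

Counting alone: the courier can take at most 2 across per trip to the north bank, so moving all 7 needs at least 4 loaded trips out, with a return between consecutive ones — at least 7 crossings.
The plan below uses exactly 7 crossings, so it is optimal:
1. Courier goes to the north bank with the catalyst vial and the fuel sample.
2. Courier goes back to the south bank alone.
3. Courier goes to the north bank with the acid flask.
4. Courier goes back to the south bank alone.
5. Courier goes to the north bank with the ammonia bottle and the base flask.
6. Courier goes back to the south bank alone.
7. Courier goes to the north bank with the ether can and the reducing agent.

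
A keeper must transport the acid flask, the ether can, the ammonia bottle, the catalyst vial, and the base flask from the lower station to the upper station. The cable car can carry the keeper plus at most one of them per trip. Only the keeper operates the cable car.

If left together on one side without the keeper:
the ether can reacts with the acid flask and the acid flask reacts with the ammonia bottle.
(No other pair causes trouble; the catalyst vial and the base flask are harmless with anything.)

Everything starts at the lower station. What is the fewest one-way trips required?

11

Counting alone: the keeper can take at most 1 across per trip to the upper station, so moving all 5 needs at least 5 loaded trips out, with a return between consecutive ones — at least 9 crossings.
The safety rule pushes this higher. Following every safe sequence of crossings, the most of the 5 that can be at the upper station as the cable car arrives there on crossing 9 is 4 — never all 5.
So no plan with fewer than 11 crossings exists, and this one achieves 11:
1. Keeper goes to the upper station with the acid flask.
2. Keeper goes back to the lower station alone.
3. Keeper goes to the upper station with the ether can.
4. Keeper goes back to the lower station with the acid flask.
5. Keeper goes to the upper station with the ammonia bottle.
6. Keeper goes back to the lower station alone.
7. Keeper goes to the upper station with the catalyst vial.
8. Keeper goes back to the lower station alone.
9. Keeper goes to the upper station with the base flask.
10. Keeper goes back to the lower station alone.
11. Keeper goes to the upper station with the acid flask.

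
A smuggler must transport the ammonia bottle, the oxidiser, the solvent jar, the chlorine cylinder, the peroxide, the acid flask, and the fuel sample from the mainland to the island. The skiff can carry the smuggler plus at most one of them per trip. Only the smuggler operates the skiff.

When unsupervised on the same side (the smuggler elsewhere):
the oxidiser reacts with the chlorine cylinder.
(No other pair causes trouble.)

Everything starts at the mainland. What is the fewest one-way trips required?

13

Counting alone: the smuggler can take at most 1 across per trip to the island, so moving all 7 needs at least 7 loaded trips out, with a return between consecutive ones — at least 13 crossings.
The plan below uses exactly 13 crossings, so it is optimal:
1. Smuggler goes to the island with the oxidiser.  [the mainland: the acid flask, the ammonia bottle, the chlorine cylinder, the fuel sample, the peroxide, the solvent jar | the island: the oxidiser]
2. Smuggler goes back to the mainland alone.  [the mainland: the acid flask, the ammonia bottle, the chlorine cylinder, the fuel sample, the peroxide, the solvent jar | the island: the oxidiser]
3. Smuggler goes to the island with the ammonia bottle.  [the mainland: the acid flask, the chlorine cylinder, the fuel sample, the peroxide, the solvent jar | the island: the ammonia bottle, the oxidiser]
4. Smuggler goes back to the mainland alone.  [the mainland: the acid flask, the chlorine cylinder, the fuel sample, the peroxide, the solvent jar | the island: the ammonia bottle, the oxidiser]
5. Smuggler goes to the island with the solvent jar.  [the mainland: the acid flask, the chlorine cylinder, the fuel sample, the peroxide | the island: the ammonia bottle, the oxidiser, the solvent jar]
6. Smuggler goes back to the mainland alone.  [the mainland: the acid flask, the chlorine cylinder, the fuel sample, the peroxide | the island: the ammonia bottle, the oxidiser, the solvent jar]
7. Smuggler goes to the island with the peroxide.  [the mainland: the acid flask, the chlorine cylinder, the fuel sample | the island: the ammonia bottle, the oxidiser, the peroxide, the solvent jar]
8. Smuggler goes back to the mainland alone.  [the mainland: the acid flask, the chlorine cylinder, the fuel sample | the island: the ammonia bottle, the oxidiser, the peroxide, the solvent jar]
9. Smuggler goes to the island with the acid flask.  [the mainland: the chlorine cylinder, the fuel sample | the island: the acid flask, the ammonia bottle, the oxidiser, the peroxide, the solvent jar]
10. Smuggler goes back to the mainland alone.  [the mainland: the chlorine cylinder, the fuel sample | the island: the acid flask, the ammonia bottle, the oxidiser, the peroxide, the solvent jar]
11. Smuggler goes to the island with the fuel sample.  [the mainland: the chlorine cylinder | the island: the acid flask, the ammonia bottle, the fuel sample, the oxidiser, the peroxide, the solvent jar]
12. Smuggler goes back to the mainland alone.  [the mainland: the chlorine cylinder | the island: the acid flask, the ammonia bottle, the fuel sample, the oxidiser, the peroxide, the solvent jar]
13. Smuggler goes to the island with the chlorine cylinder.  [the mainland: — | the island: the acid flask, the ammonia bottle, the chlorine cylinder, the fuel sample, the oxidiser, the peroxide, the solvent jar]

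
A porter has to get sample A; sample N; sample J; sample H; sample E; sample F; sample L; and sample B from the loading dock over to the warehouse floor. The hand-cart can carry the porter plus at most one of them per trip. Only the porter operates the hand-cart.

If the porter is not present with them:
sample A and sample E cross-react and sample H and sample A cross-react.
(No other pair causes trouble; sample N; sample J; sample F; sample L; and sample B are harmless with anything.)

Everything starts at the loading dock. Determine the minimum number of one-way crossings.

17

Counting alone: the porter can take at most 1 across per trip to the warehouse floor, so moving all 8 needs at least 8 loaded trips out, with a return between consecutive ones — at least 15 crossings.
The safety rule pushes this higher. Following every safe sequence of crossings, the most of the 8 that can be at the warehouse floor as the hand-cart arrives there on crossing 15 is 7 — never all 8.
So no plan with fewer than 17 crossings exists, and this one achieves 17:
1. Porter goes to the warehouse floor with sample A.  [the loading dock: sample B, sample E, sample F, sample H, sample J, sample L, sample N | the warehouse floor: sample A]
2. Porter goes back to the loading dock alone.  [the loading dock: sample B, sample E, sample F, sample H, sample J, sample L, sample N | the warehouse floor: sample A]
3. Porter goes to the warehouse floor with sample N.  [the loading dock: sample B, sample E, sample F, sample H, sample J, sample L | the warehouse floor: sample A, sample N]
4. Porter goes back to the loading dock alone.  [the loading dock: sample B, sample E, sample F, sample H, sample J, sample L | the warehouse floor: sample A, sample N]
5. Porter goes to the warehouse floor with sample J.  [the loading dock: sample B, sample E, sample F, sample H, sample L | the warehouse floor: sample A, sample J, sample N]
6. Porter goes back to the loading dock alone.  [the loading dock: sample B, sample E, sample F, sample H, sample L | the warehouse floor: sample A, sample J, sample N]
7. Porter goes to the warehouse floor with sample H.  [the loading dock: sample B, sample E, sample F, sample L | the warehouse floor: sample A, sample H, sample J, sample N]
8. Porter goes back to the loading dock with sample A.  [the loading dock: sample A, sample B, sample E, sample F, sample L | the warehouse floor: sample H, sample J, sample N]
9. Porter goes to the warehouse floor with sample E.  [the loading dock: sample A, sample B, sample F, sample L | the warehouse floor: sample E, sample H, sample J, sample N]
10. Porter goes back to the loading dock alone.  [the loading dock: sample A, sample B, sample F, sample L | the warehouse floor: sample E, sample H, sample J, sample N]
11. Porter goes to the warehouse floor with sample F.  [the loading dock: sample A, sample B, sample L | the warehouse floor: sample E, sample F, sample H, sample J, sample N]
12. Porter goes back to the loading dock alone.  [the loading dock: sample A, sample B, sample L | the warehouse floor: sample E, sample F, sample H, sample J, sample N]
13. Porter goes to the warehouse floor with sample L.  [the loading dock: sample A, sample B | the warehouse floor: sample E, sample F, sample H, sample J, sample L, sample N]
14. Porter goes back to the loading dock alone.  [the loading dock: sample A, sample B | the warehouse floor: sample E, sample F, sample H, sample J, sample L, sample N]
15. Porter goes to the warehouse floor with sample B.  [the loading dock: sample A | the warehouse floor: sample B, sample E, sample F, sample H, sample J, sample L, sample N]
16. Porter goes back to the loading dock alone.  [the loading dock: sample A | the warehouse floor: sample B, sample E, sample F, sample H, sample J, sample L, sample N]
17. Porter goes to the warehouse floor with sample A.  [the loading dock: — | the warehouse floor: sample A, sample B, sample E, sample F, sample H, sample J, sample L, sample N]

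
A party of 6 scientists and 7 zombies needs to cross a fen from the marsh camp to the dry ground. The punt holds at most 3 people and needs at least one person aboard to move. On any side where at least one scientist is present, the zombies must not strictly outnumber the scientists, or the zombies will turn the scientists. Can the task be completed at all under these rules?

The zombies already outnumber the scientists at the marsh camp before anyone moves, so the starting position itself is disallowed.

No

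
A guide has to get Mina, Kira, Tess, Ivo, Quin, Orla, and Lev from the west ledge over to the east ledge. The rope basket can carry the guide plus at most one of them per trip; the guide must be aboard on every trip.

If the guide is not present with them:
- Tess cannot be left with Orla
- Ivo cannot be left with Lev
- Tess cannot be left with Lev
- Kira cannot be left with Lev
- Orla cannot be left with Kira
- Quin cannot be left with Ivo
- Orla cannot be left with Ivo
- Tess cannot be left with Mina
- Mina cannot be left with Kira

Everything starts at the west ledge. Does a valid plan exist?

No

Whatever the first load, the items left behind include a forbidden pair without the guide. No opening move is safe, so no plan exists.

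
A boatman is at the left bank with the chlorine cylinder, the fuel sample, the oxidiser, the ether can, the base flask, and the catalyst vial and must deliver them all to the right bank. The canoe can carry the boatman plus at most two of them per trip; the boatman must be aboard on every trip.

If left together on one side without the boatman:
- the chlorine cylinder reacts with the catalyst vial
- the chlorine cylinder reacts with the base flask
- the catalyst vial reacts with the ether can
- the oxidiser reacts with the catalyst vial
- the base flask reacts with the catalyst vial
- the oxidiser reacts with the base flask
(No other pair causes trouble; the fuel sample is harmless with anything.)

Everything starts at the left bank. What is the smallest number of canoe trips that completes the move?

Counting alone: the boatman can take at most 2 across per trip to the right bank, so moving all 6 needs at least 3 loaded trips out, with a return between consecutive ones — at least 5 crossings.
The safety rule pushes this higher. Following every safe sequence of crossings, the most of the 6 that can be at the right bank as the canoe arrives there on crossings 5, 7 is 4, 5 respectively — never all 6.
So no plan with fewer than 9 crossings exists, and this one achieves 9:
1. Boatman goes to the right bank with the base flask and the catalyst vial.
2. Boatman goes back to the left bank with the base flask.
3. Boatman goes to the right bank with the chlorine cylinder and the oxidiser.
4. Boatman goes back to the left bank with the catalyst vial.
5. Boatman goes to the right bank with the catalyst vial and the fuel sample.
6. Boatman goes back to the left bank with the catalyst vial.
7. Boatman goes to the right bank with the base flask and the ether can.
8. Boatman goes back to the left bank with the base flask.
9. Boatman goes to the right bank with the base flask and the catalyst vial.

9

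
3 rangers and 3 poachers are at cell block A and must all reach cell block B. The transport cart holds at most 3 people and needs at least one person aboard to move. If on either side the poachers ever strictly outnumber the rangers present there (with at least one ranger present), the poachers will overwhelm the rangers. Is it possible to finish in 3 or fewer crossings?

Counting alone: each trip to cell block B takes at most 3 across and each return brings at least 1 back, so after t trips out (and t−1 returns) at most 3t − (t−1) of the 6 are across; that first reaches 6 at t = 3, so at least 5 crossings are needed.
Since 3 < 5, 3 crossings cannot be enough. (The shortest complete plan in fact takes 5:)
1. 2 poachers → cell block B.  (cell block A: 3R 1P; cell block B: 0R 2P)
2. 1 poacher ← cell block A.  (cell block A: 3R 2P; cell block B: 0R 1P)
3. 3 rangers → cell block B.  (cell block A: 0R 2P; cell block B: 3R 1P)
4. 1 poacher ← cell block A.  (cell block A: 0R 3P; cell block B: 3R 0P)
5. 3 poachers → cell block B.  (cell block A: 0R 0P; cell block B: 3R 3P)

No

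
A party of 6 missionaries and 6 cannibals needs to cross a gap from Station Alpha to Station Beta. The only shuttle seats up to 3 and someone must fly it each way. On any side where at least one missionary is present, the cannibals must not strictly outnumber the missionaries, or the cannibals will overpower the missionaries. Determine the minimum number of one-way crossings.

impossible

Following every safe sequence of crossings from the start, the most of the 12 that can be at Station Beta as the shuttle arrives there on crossings 1, 3, 5 is 3, 5, 6 respectively; the best ever achieved is 6 of 12.
From crossing 7 on, no configuration arises that was not already reachable earlier: only 17 distinct safe configurations (who is on which side, and where the shuttle is) can ever be reached, none of them has everyone across, and every continuation just revisits them. They are: 0 missionaries + 0 cannibals across (shuttle back at the start); 0 missionaries + 1 cannibal across (shuttle there); 0 missionaries + 1 cannibal across (shuttle back at the start); 0 missionaries + 2 cannibals across (shuttle there); 0 missionaries + 2 cannibals across (shuttle back at the start); 0 missionaries + 3 cannibals across (shuttle there); 0 missionaries + 3 cannibals across (shuttle back at the start); 0 missionaries + 4 cannibals across (shuttle there); 0 missionaries + 4 cannibals across (shuttle back at the start); 0 missionaries + 5 cannibals across (shuttle there); 0 missionaries + 5 cannibals across (shuttle back at the start); 0 missionaries + 6 cannibals across (shuttle there); 1 missionary + 1 cannibal across (shuttle there); 1 missionary + 1 cannibal across (shuttle back at the start); 2 missionaries + 2 cannibals across (shuttle there); 2 missionaries + 2 cannibals across (shuttle back at the start); 3 missionaries + 3 cannibals across (shuttle there). So no valid plan exists.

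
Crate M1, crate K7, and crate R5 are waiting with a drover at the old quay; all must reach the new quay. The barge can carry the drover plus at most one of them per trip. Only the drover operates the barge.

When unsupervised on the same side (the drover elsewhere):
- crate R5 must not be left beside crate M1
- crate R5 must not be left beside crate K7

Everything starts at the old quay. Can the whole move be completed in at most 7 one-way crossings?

Yes — this plan uses 7 crossings (≤ 7):
1. Drover goes to the new quay with crate R5.
2. Drover goes back to the old quay alone.
3. Drover goes to the new quay with crate M1.
4. Drover goes back to the old quay with crate R5.
5. Drover goes to the new quay with crate K7.
6. Drover goes back to the old quay alone.
7. Drover goes to the new quay with crate R5.

Yes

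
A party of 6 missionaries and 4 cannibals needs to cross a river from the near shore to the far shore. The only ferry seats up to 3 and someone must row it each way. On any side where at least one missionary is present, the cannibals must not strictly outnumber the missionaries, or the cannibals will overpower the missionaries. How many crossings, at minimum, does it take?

9

Counting alone: each trip to the far shore takes at most 3 across and each return brings at least 1 back, so after t trips out (and t−1 returns) at most 3t − (t−1) of the 10 are across; that first reaches 10 at t = 5, so at least 9 crossings are needed.
The plan below uses exactly 9 crossings, so it is optimal:
1. 2 cannibals → the far shore.  (the near shore: 6M 2C; the far shore: 0M 2C)
2. 1 cannibal ← the near shore.  (the near shore: 6M 3C; the far shore: 0M 1C)
3. 3 cannibals → the far shore.  (the near shore: 6M 0C; the far shore: 0M 4C)
4. 1 cannibal ← the near shore.  (the near shore: 6M 1C; the far shore: 0M 3C)
5. 3 missionaries → the far shore.  (the near shore: 3M 1C; the far shore: 3M 3C)
6. 1 cannibal ← the near shore.  (the near shore: 3M 2C; the far shore: 3M 2C)
7. 1 missionary and 2 cannibals → the far shore.  (the near shore: 2M 0C; the far shore: 4M 4C)
8. 1 cannibal ← the near shore.  (the near shore: 2M 1C; the far shore: 4M 3C)
9. 2 missionaries and 1 cannibal → the far shore.  (the near shore: 0M 0C; the far shore: 6M 4C)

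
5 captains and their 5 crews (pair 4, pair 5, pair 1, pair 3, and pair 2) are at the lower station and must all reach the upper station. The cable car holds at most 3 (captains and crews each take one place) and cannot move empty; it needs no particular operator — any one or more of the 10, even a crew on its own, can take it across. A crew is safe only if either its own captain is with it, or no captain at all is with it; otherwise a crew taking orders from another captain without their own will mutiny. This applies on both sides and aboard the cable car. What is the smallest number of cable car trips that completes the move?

11

Counting alone: each trip to the upper station takes at most 3 across and each return brings at least 1 back, so after t trips out (and t−1 returns) at most 3t − (t−1) of the 10 are across; that first reaches 10 at t = 5, so at least 9 crossings are needed.
The safety rule pushes this higher. Following every safe sequence of crossings, the most of the 10 that can be at the upper station as the cable car arrives there on crossing 9 is 9 — never all 10.
So no plan with fewer than 11 crossings exists, and this one achieves 11:
1. captain 4 and crew 4 cross → the upper station.
2. captain 4 crosses ← the lower station.
3. crew 1, crew 3, and crew 5 cross → the upper station.
4. crew 4 crosses ← the lower station.
5. captain 1, captain 3, and captain 5 cross → the upper station.
6. captain 5 and crew 5 cross ← the lower station.
7. captain 2, captain 4, and captain 5 cross → the upper station.
8. crew 1 crosses ← the lower station.
9. crew 4 and crew 5 cross → the upper station.
10. crew 4 crosses ← the lower station.
11. crew 1, crew 2, and crew 4 cross → the upper station.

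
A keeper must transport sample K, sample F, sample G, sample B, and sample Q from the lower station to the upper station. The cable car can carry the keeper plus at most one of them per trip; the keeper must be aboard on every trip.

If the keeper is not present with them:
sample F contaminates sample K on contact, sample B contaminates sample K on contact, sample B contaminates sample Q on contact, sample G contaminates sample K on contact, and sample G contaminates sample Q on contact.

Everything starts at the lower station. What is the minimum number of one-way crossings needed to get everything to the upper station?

Whatever the first load, the items left behind include a forbidden pair without the keeper. No opening move is safe, so no plan exists.

impossible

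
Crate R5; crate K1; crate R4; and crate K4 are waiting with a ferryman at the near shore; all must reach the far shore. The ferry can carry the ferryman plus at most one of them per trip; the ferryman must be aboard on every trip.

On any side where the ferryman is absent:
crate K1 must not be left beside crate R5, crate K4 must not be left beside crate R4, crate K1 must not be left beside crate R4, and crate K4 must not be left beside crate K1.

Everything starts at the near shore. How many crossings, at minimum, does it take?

Whatever the first load, the items left behind include a forbidden pair without the ferryman. No opening move is safe, so no plan exists.

impossible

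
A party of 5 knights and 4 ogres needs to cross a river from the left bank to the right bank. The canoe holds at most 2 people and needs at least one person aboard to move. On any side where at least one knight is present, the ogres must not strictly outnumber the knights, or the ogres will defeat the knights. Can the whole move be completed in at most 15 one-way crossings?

Yes — this plan uses 15 crossings (≤ 15):
1. 2 ogres → the right bank.  (the left bank: 5K 2O; the right bank: 0K 2O)
2. 1 ogre ← the left bank.  (the left bank: 5K 3O; the right bank: 0K 1O)
3. 2 ogres → the right bank.  (the left bank: 5K 1O; the right bank: 0K 3O)
4. 1 ogre ← the left bank.  (the left bank: 5K 2O; the right bank: 0K 2O)
5. 2 knights → the right bank.  (the left bank: 3K 2O; the right bank: 2K 2O)
6. 1 ogre ← the left bank.  (the left bank: 3K 3O; the right bank: 2K 1O)
7. 1 knight and 1 ogre → the right bank.  (the left bank: 2K 2O; the right bank: 3K 2O)
8. 1 knight ← the left bank.  (the left bank: 3K 2O; the right bank: 2K 2O)
9. 1 knight and 1 ogre → the right bank.  (the left bank: 2K 1O; the right bank: 3K 3O)
10. 1 ogre ← the left bank.  (the left bank: 2K 2O; the right bank: 3K 2O)
11. 1 knight and 1 ogre → the right bank.  (the left bank: 1K 1O; the right bank: 4K 3O)
12. 1 knight ← the left bank.  (the left bank: 2K 1O; the right bank: 3K 3O)
13. 1 knight and 1 ogre → the right bank.  (the left bank: 1K 0O; the right bank: 4K 4O)
14. 1 ogre ← the left bank.  (the left bank: 1K 1O; the right bank: 4K 3O)
15. 1 knight and 1 ogre → the right bank.  (the left bank: 0K 0O; the right bank: 5K 4O)

Yes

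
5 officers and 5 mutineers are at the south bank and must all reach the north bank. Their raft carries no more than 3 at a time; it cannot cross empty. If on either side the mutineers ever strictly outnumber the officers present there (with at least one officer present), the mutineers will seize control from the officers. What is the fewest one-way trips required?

Counting alone: each trip to the north bank takes at most 3 across and each return brings at least 1 back, so after t trips out (and t−1 returns) at most 3t − (t−1) of the 10 are across; that first reaches 10 at t = 5, so at least 9 crossings are needed.
The safety rule pushes this higher. Following every safe sequence of crossings, the most of the 10 that can be at the north bank as the raft arrives there on crossing 9 is 9 — never all 10.
So no plan with fewer than 11 crossings exists, and this one achieves 11:
1. 2 mutineers → the north bank.  (the south bank: 5O 3M; the north bank: 0O 2M)
2. 1 mutineer ← the south bank.  (the south bank: 5O 4M; the north bank: 0O 1M)
3. 3 mutineers → the north bank.  (the south bank: 5O 1M; the north bank: 0O 4M)
4. 1 mutineer ← the south bank.  (the south bank: 5O 2M; the north bank: 0O 3M)
5. 3 officers → the north bank.  (the south bank: 2O 2M; the north bank: 3O 3M)
6. 1 officer and 1 mutineer ← the south bank.  (the south bank: 3O 3M; the north bank: 2O 2M)
7. 3 officers → the north bank.  (the south bank: 0O 3M; the north bank: 5O 2M)
8. 1 mutineer ← the south bank.  (the south bank: 0O 4M; the north bank: 5O 1M)
9. 2 mutineers → the north bank.  (the south bank: 0O 2M; the north bank: 5O 3M)
10. 1 mutineer ← the south bank.  (the south bank: 0O 3M; the north bank: 5O 2M)
11. 3 mutineers → the north bank.  (the south bank: 0O 0M; the north bank: 5O 5M)

11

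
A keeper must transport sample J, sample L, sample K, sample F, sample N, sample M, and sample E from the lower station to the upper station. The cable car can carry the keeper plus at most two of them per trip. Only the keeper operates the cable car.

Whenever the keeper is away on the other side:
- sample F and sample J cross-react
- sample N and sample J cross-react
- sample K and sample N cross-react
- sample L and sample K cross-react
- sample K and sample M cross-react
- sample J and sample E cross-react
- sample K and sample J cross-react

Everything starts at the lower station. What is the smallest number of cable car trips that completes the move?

Counting alone: the keeper can take at most 2 across per trip to the upper station, so moving all 7 needs at least 4 loaded trips out, with a return between consecutive ones — at least 7 crossings.
The safety rule pushes this higher. Following every safe sequence of crossings, the most of the 7 that can be at the upper station as the cable car arrives there on crossings 7, 9 is 5, 6 respectively — never all 7.
So no plan with fewer than 11 crossings exists, and this one achieves 11:
1. Keeper goes to the upper station with sample J and sample K.  [the lower station: sample E, sample F, sample L, sample M, sample N | the upper station: sample J, sample K]
2. Keeper goes back to the lower station with sample J.  [the lower station: sample E, sample F, sample J, sample L, sample M, sample N | the upper station: sample K]
3. Keeper goes to the upper station with sample J and sample L.  [the lower station: sample E, sample F, sample M, sample N | the upper station: sample J, sample K, sample L]
4. Keeper goes back to the lower station with sample K.  [the lower station: sample E, sample F, sample K, sample M, sample N | the upper station: sample J, sample L]
5. Keeper goes to the upper station with sample K and sample M.  [the lower station: sample E, sample F, sample N | the upper station: sample J, sample K, sample L, sample M]
6. Keeper goes back to the lower station with sample K.  [the lower station: sample E, sample F, sample K, sample N | the upper station: sample J, sample L, sample M]
7. Keeper goes to the upper station with sample F and sample N.  [the lower station: sample E, sample K | the upper station: sample F, sample J, sample L, sample M, sample N]
8. Keeper goes back to the lower station with sample J.  [the lower station: sample E, sample J, sample K | the upper station: sample F, sample L, sample M, sample N]
9. Keeper goes to the upper station with sample E and sample J.  [the lower station: sample K | the upper station: sample E, sample F, sample J, sample L, sample M, sample N]
10. Keeper goes back to the lower station with sample J.  [the lower station: sample J, sample K | the upper station: sample E, sample F, sample L, sample M, sample N]
11. Keeper goes to the upper station with sample J and sample K.  [the lower station: — | the upper station: sample E, sample F, sample J, sample K, sample L, sample M, sample N]

11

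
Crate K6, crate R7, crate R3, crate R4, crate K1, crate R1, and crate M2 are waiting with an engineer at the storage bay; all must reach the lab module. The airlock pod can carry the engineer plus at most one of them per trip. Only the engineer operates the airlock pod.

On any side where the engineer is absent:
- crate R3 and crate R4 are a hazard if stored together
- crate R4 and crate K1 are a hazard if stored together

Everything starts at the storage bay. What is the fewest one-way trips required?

15

Counting alone: the engineer can take at most 1 across per trip to the lab module, so moving all 7 needs at least 7 loaded trips out, with a return between consecutive ones — at least 13 crossings.
The safety rule pushes this higher. Following every safe sequence of crossings, the most of the 7 that can be at the lab module as the airlock pod arrives there on crossing 13 is 6 — never all 7.
So no plan with fewer than 15 crossings exists, and this one achieves 15:
1. Engineer goes to the lab module with crate R4.  [the storage bay: crate K1, crate K6, crate M2, crate R1, crate R3, crate R7 | the lab module: crate R4]
2. Engineer goes back to the storage bay alone.  [the storage bay: crate K1, crate K6, crate M2, crate R1, crate R3, crate R7 | the lab module: crate R4]
3. Engineer goes to the lab module with crate K6.  [the storage bay: crate K1, crate M2, crate R1, crate R3, crate R7 | the lab module: crate K6, crate R4]
4. Engineer goes back to the storage bay alone.  [the storage bay: crate K1, crate M2, crate R1, crate R3, crate R7 | the lab module: crate K6, crate R4]
5. Engineer goes to the lab module with crate R7.  [the storage bay: crate K1, crate M2, crate R1, crate R3 | the lab module: crate K6, crate R4, crate R7]
6. Engineer goes back to the storage bay alone.  [the storage bay: crate K1, crate M2, crate R1, crate R3 | the lab module: crate K6, crate R4, crate R7]
7. Engineer goes to the lab module with crate R3.  [the storage bay: crate K1, crate M2, crate R1 | the lab module: crate K6, crate R3, crate R4, crate R7]
8. Engineer goes back to the storage bay with crate R4.  [the storage bay: crate K1, crate M2, crate R1, crate R4 | the lab module: crate K6, crate R3, crate R7]
9. Engineer goes to the lab module with crate K1.  [the storage bay: crate M2, crate R1, crate R4 | the lab module: crate K1, crate K6, crate R3, crate R7]
10. Engineer goes back to the storage bay alone.  [the storage bay: crate M2, crate R1, crate R4 | the lab module: crate K1, crate K6, crate R3, crate R7]
11. Engineer goes to the lab module with crate R1.  [the storage bay: crate M2, crate R4 | the lab module: crate K1, crate K6, crate R1, crate R3, crate R7]
12. Engineer goes back to the storage bay alone.  [the storage bay: crate M2, crate R4 | the lab module: crate K1, crate K6, crate R1, crate R3, crate R7]
13. Engineer goes to the lab module with crate M2.  [the storage bay: crate R4 | the lab module: crate K1, crate K6, crate M2, crate R1, crate R3, crate R7]
14. Engineer goes back to the storage bay alone.  [the storage bay: crate R4 | the lab module: crate K1, crate K6, crate M2, crate R1, crate R3, crate R7]
15. Engineer goes to the lab module with crate R4.  [the storage bay: — | the lab module: crate K1, crate K6, crate M2, crate R1, crate R3, crate R4, crate R7]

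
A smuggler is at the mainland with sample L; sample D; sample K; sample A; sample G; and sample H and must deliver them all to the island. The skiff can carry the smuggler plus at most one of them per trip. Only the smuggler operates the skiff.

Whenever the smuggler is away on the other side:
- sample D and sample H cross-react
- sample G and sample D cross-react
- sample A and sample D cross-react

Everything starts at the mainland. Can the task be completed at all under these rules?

Following every safe sequence of crossings from the start, the most of the 6 that can be at the island as the skiff arrives there on crossings 1, 3, 5, 7 is 1, 2, 3, 4 respectively; the best ever achieved is 4 of 6.
From crossing 9 on, no configuration arises that was not already reachable earlier: only 36 distinct safe configurations (who is on which side, and where the skiff is) can ever be reached, none of them has everyone across, and every continuation just revisits them. So no valid plan exists.

No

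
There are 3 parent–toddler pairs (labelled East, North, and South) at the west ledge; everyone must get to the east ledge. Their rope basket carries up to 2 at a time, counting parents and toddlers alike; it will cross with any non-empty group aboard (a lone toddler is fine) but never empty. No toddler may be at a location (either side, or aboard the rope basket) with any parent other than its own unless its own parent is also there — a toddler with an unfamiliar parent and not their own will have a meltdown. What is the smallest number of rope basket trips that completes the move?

Counting alone: each trip to the east ledge takes at most 2 across and each return brings at least 1 back, so after t trips out (and t−1 returns) at most 2t − (t−1) of the 6 are across; that first reaches 6 at t = 5, so at least 9 crossings are needed.
The safety rule pushes this higher. Following every safe sequence of crossings, the most of the 6 that can be at the east ledge as the rope basket arrives there on crossing 9 is 5 — never all 6.
So no plan with fewer than 11 crossings exists, and this one achieves 11:
1. parent East and toddler East cross → the east ledge.
2. parent East crosses ← the west ledge.
3. toddler North and toddler South cross → the east ledge.
4. toddler East crosses ← the west ledge.
5. parent North and parent South cross → the east ledge.
6. parent North and toddler North cross ← the west ledge.
7. parent East and parent North cross → the east ledge.
8. toddler South crosses ← the west ledge.
9. toddler East and toddler North cross → the east ledge.
10. parent South crosses ← the west ledge.
11. parent South and toddler South cross → the east ledge.

11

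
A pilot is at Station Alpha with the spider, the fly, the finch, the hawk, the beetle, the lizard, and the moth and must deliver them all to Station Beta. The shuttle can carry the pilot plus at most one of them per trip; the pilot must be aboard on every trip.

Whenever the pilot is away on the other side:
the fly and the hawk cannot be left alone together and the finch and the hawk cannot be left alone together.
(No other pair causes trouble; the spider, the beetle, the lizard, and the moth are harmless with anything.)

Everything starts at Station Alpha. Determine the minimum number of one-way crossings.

15

Counting alone: the pilot can take at most 1 across per trip to Station Beta, so moving all 7 needs at least 7 loaded trips out, with a return between consecutive ones — at least 13 crossings.
The safety rule pushes this higher. Following every safe sequence of crossings, the most of the 7 that can be at Station Beta as the shuttle arrives there on crossing 13 is 6 — never all 7.
So no plan with fewer than 15 crossings exists, and this one achieves 15:
1. Pilot goes to Station Beta with the hawk.  [Station Alpha: the beetle, the finch, the fly, the lizard, the moth, the spider | Station Beta: the hawk]
2. Pilot goes back to Station Alpha alone.  [Station Alpha: the beetle, the finch, the fly, the lizard, the moth, the spider | Station Beta: the hawk]
3. Pilot goes to Station Beta with the spider.  [Station Alpha: the beetle, the finch, the fly, the lizard, the moth | Station Beta: the hawk, the spider]
4. Pilot goes back to Station Alpha alone.  [Station Alpha: the beetle, the finch, the fly, the lizard, the moth | Station Beta: the hawk, the spider]
5. Pilot goes to Station Beta with the fly.  [Station Alpha: the beetle, the finch, the lizard, the moth | Station Beta: the fly, the hawk, the spider]
6. Pilot goes back to Station Alpha with the hawk.  [Station Alpha: the beetle, the finch, the hawk, the lizard, the moth | Station Beta: the fly, the spider]
7. Pilot goes to Station Beta with the finch.  [Station Alpha: the beetle, the hawk, the lizard, the moth | Station Beta: the finch, the fly, the spider]
8. Pilot goes back to Station Alpha alone.  [Station Alpha: the beetle, the hawk, the lizard, the moth | Station Beta: the finch, the fly, the spider]
9. Pilot goes to Station Beta with the beetle.  [Station Alpha: the hawk, the lizard, the moth | Station Beta: the beetle, the finch, the fly, the spider]
10. Pilot goes back to Station Alpha alone.  [Station Alpha: the hawk, the lizard, the moth | Station Beta: the beetle, the finch, the fly, the spider]
11. Pilot goes to Station Beta with the lizard.  [Station Alpha: the hawk, the moth | Station Beta: the beetle, the finch, the fly, the lizard, the spider]
12. Pilot goes back to Station Alpha alone.  [Station Alpha: the hawk, the moth | Station Beta: the beetle, the finch, the fly, the lizard, the spider]
13. Pilot goes to Station Beta with the moth.  [Station Alpha: the hawk | Station Beta: the beetle, the finch, the fly, the lizard, the moth, the spider]
14. Pilot goes back to Station Alpha alone.  [Station Alpha: the hawk | Station Beta: the beetle, the finch, the fly, the lizard, the moth, the spider]
15. Pilot goes to Station Beta with the hawk.  [Station Alpha: — | Station Beta: the beetle, the finch, the fly, the hawk, the lizard, the moth, the spider]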